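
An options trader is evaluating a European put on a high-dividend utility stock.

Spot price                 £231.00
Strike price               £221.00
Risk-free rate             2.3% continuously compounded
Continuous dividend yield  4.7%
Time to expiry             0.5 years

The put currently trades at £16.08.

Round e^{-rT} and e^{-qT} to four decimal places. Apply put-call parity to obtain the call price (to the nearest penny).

£23.24

e^(−qT) = e^(−0.047·0.5) = 0.9768;  e^(−rT) = e^(−0.023·0.5) = 0.9886
Put-call parity: C − P = S·e^(−qT) − K·e^(−rT) = 231·0.9768 − 221·0.9886 = 225.6408 − 218.4806 = 7.1602
C = P + (C − P) = 16.08 + (7.1602) = 23.2402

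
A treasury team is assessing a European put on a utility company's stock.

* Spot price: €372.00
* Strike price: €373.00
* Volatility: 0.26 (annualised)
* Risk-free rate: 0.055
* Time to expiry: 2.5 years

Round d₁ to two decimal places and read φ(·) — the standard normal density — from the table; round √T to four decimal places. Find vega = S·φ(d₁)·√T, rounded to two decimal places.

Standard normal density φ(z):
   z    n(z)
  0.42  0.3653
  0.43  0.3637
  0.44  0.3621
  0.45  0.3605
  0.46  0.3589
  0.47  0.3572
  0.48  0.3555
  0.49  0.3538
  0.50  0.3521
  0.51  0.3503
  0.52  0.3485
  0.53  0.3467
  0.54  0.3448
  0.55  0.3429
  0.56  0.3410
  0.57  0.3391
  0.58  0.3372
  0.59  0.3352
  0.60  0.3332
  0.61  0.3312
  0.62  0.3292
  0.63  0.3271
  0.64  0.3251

T = 2.5;  σ√T = 0.4111
d₁ = [ln(372/373) + (0.055 + 0.26²/2)·2.5] / 0.4111 = [-0.0027 + 0.2220] / 0.4111 = 0.5335 ⇒ 0.53
√T = √2.5 = 1.5811
φ(d₁) = φ(0.53) = 0.3467
vega = S·φ(d₁)·√T = 372·0.3467·1.5811 = 203.9183

203.92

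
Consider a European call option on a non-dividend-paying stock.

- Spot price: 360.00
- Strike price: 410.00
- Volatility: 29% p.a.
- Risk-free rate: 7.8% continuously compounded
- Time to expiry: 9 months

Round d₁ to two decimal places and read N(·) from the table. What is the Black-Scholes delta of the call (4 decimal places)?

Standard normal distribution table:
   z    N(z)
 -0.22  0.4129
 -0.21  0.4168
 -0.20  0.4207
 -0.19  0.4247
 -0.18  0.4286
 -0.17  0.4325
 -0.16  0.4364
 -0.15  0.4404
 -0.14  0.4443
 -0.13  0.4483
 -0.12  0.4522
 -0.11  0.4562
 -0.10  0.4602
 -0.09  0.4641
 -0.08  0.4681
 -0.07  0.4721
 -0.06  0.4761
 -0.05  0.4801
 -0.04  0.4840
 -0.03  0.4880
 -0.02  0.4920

0.4364

T = 0.75;  σ√T = 0.2511
ln(S/K) + (r + σ²/2)T = ln(360/410) + (0.078 + 0.29²/2)·0.75 = -0.1301 + 0.0900 = -0.0400
d₁ = -0.0400 / 0.2511 = -0.1593 → -0.16
N(d₁) = N(-0.16) = 0.4364
Δ_call = N(d₁) = 0.4364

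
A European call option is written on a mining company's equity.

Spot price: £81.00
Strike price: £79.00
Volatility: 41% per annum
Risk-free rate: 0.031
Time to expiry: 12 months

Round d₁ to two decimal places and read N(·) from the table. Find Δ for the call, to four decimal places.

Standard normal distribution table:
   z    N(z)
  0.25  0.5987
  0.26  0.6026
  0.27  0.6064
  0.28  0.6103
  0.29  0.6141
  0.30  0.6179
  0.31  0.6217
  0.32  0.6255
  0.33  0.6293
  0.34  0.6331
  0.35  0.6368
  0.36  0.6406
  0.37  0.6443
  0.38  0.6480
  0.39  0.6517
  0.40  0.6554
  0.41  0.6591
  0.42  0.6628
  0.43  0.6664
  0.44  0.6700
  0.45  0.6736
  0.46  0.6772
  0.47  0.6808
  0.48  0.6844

σ√T = 0.41·√1 = 0.4100
ln(S/K) + (r + σ²/2)T = ln(81/79) + (0.031 + 0.41²/2)·1 = 0.0250 + 0.1150 = 0.1401
d₁ = 0.1401 / 0.4100 = 0.3416 → 0.34
N(d₁) = N(0.34) = 0.6331
Δ_call = N(d₁) = 0.6331

0.6331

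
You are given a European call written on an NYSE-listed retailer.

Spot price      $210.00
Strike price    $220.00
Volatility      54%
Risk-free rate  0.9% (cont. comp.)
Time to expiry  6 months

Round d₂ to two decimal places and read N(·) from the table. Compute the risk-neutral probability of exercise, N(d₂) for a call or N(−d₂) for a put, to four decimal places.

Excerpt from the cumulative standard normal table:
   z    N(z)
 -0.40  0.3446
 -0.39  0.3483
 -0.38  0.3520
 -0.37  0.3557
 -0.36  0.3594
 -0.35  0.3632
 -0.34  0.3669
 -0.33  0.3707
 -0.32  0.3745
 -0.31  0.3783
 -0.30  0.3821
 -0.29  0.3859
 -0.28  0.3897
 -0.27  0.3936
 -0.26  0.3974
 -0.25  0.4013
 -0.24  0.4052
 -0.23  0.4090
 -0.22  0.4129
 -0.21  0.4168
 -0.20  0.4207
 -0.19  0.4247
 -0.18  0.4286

T = 0.5;  σ√T = 0.3818
d₁ = [ln(210/220) + (0.009 + ½·0.54²)·0.5] / (σ√T) = (-0.0465 + 0.0774) / 0.3818 = 0.0809 ≈ 0.08
d₂ = 0.0809 − 0.3818 = -0.3010 ≈ -0.30
Risk-neutral Pr[S_T > K] = N(d₂) = N(-0.30) = 0.3821

0.3821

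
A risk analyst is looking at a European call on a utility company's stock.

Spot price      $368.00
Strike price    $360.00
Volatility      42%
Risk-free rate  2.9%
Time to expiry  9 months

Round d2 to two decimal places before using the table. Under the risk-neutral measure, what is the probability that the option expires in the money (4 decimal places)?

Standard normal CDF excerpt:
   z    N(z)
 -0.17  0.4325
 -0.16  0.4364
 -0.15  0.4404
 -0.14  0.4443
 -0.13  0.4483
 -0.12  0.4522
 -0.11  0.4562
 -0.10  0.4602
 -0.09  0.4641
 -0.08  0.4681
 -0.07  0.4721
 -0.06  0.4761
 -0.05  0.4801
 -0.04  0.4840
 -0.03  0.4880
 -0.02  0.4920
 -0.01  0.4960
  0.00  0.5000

σ√T = 0.42·√0.75 = 0.3637
d₁ = [ln(368/360) + (0.029 + ½·0.42²)·0.75] / (σ√T) = (0.0220 + 0.0879) / 0.3637 = 0.3021 ⇒ 0.30
d₂ = 0.3021 − 0.3637 = -0.0616 ⇒ -0.06
Risk-neutral Pr[S_T > K] = N(d₂) = N(-0.06) = 0.4761

0.4761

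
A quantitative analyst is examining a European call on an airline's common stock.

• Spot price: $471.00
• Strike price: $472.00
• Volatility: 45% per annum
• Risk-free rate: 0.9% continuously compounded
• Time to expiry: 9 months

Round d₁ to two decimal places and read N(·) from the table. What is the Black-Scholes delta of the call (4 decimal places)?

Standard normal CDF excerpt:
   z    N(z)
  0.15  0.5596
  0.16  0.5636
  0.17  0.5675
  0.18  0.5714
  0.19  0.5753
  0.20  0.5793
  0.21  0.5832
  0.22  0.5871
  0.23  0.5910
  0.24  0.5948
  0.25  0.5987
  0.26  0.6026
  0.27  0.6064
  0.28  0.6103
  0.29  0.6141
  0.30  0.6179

σ√T = 0.45·√0.75 = 0.3897
d₁ = [ln(471/472) + (0.009 + ½·0.45²)·0.75] / (σ√T) = (-0.0021 + 0.0827) / 0.3897 = 0.2067 → 0.21
N(d₁) = N(0.21) = 0.5832
Δ_call = N(d₁) = 0.5832

0.5832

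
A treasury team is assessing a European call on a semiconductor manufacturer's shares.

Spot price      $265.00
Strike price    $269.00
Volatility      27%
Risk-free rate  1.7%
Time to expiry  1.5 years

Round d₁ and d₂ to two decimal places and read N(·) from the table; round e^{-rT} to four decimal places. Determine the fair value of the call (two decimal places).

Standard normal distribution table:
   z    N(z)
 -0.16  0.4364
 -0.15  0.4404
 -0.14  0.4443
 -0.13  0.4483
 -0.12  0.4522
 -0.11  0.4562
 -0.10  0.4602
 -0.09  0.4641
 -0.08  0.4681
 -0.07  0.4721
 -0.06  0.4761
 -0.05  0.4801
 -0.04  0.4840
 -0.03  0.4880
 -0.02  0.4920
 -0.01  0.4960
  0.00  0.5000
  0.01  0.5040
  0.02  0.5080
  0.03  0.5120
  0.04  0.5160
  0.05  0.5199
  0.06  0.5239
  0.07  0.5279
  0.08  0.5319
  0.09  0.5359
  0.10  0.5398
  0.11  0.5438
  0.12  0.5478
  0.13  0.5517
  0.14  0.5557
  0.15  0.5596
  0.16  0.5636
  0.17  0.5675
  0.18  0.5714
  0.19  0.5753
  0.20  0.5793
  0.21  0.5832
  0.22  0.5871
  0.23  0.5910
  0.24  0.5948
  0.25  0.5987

σ√T = 0.27 × 1.2247 = 0.3307
d₁ = [ln(265/269) + (0.017 + ½·0.27²)·1.5] / (σ√T) = (-0.0150 + 0.0802) / 0.3307 = 0.1971 ⇒ 0.20
d₂ = 0.1971 − 0.3307 = -0.1335 ⇒ -0.13
e^(−rT) = e^(−0.017·1.5) = 0.9748
N(d₁) = N(0.20) = 0.5793;  N(d₂) = N(-0.13) = 0.4483
C = 265·0.5793 − 269·0.9748·0.4483 = 153.5145 − 117.5538 = 35.9607

$35.96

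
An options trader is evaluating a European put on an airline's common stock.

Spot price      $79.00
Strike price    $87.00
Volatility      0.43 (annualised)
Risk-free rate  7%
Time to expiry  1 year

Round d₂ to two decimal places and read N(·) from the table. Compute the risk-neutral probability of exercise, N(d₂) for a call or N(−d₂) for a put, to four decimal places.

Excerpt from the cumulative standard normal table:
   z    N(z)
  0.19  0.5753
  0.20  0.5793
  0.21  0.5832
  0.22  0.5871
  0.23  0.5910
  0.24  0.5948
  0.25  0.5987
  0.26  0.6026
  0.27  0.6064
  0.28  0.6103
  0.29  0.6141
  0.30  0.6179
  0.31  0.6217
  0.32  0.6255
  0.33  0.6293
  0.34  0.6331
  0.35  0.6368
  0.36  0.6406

σ√T = 0.43 × 1.0000 = 0.4300
d₁ = [ln(79/87) + (0.07 + ½·0.43²)·1] / (σ√T) = (-0.0965 + 0.1624) / 0.4300 = 0.1535 which rounds to 0.15
d₂ = 0.1535 − 0.4300 = -0.2765 which rounds to -0.28
Pr(exercise) under Q = N(−d₂) = N(0.28) = 0.6103

0.6103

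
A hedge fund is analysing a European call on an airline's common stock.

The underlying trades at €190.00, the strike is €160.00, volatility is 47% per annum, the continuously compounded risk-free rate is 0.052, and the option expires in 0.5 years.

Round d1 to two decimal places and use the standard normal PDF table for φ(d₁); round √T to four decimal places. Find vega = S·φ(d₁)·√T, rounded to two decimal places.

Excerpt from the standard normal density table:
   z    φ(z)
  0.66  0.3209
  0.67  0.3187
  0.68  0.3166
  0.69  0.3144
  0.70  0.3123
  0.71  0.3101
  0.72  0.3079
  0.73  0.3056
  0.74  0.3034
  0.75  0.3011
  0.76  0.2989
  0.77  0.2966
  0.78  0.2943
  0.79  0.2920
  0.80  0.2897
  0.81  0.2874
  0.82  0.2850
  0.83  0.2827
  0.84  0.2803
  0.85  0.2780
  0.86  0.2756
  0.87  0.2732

40.16

σ√T = 0.47·√0.5 = 0.3323
ln(S/K) + (r + σ²/2)T = ln(190/160) + (0.052 + 0.47²/2)·0.5 = 0.1719 + 0.0812 = 0.2531
d₁ = 0.2531 / 0.3323 = 0.7615 which rounds to 0.76
√T = √0.5 = 0.7071
φ(d₁) = φ(0.76) = 0.2989
vega = S·φ(d₁)·√T = 190·0.2989·0.7071 = 40.1569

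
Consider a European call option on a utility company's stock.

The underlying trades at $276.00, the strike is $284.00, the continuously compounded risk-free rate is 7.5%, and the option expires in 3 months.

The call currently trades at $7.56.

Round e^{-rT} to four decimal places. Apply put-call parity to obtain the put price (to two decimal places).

$10.28

e^(−rT) = e^(−0.075·0.25) = 0.9814
Put-call parity: C − P = S − K·e^(−rT) = 276 − 284·0.9814 = 276 − 278.7176 = -2.7176
P = C − (C − P) = 7.56 − (-2.7176) = 10.2776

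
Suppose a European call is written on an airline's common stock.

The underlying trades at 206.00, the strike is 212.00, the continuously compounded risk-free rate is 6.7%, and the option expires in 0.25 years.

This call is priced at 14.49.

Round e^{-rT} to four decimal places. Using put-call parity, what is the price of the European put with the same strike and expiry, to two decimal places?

16.97

exp(−rT) = exp(−0.067·0.25) = 0.9834
Put-call parity: C − P = S − K·e^(−rT) = 206 − 212·0.9834 = 206 − 208.4808 = -2.4808
P = C − (C − P) = 14.49 − (-2.4808) = 16.9708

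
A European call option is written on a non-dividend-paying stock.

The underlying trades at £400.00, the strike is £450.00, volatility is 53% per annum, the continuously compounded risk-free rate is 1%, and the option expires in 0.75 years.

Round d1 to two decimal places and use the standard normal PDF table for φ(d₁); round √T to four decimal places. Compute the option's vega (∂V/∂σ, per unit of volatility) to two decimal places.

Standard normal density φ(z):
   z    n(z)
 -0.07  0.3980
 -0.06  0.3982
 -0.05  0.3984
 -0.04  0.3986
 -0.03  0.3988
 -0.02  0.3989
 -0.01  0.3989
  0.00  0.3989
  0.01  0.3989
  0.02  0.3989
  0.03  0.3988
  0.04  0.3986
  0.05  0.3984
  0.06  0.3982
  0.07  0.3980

σ√T = 0.53·√0.75 = 0.4590
ln(S/K) + (r + σ²/2)T = ln(400/450) + (0.01 + 0.53²/2)·0.75 = -0.1178 + 0.1128 = -0.0049
d₁ = -0.0049 / 0.4590 = -0.0108 which rounds to -0.01
√T = √0.75 = 0.8660
φ(d₁) = φ(-0.01) = 0.3989
vega = S·φ(d₁)·√T = 400·0.3989·0.8660 = 138.1790
(Vega is the same for a European call and put with the same parameters.)

138.18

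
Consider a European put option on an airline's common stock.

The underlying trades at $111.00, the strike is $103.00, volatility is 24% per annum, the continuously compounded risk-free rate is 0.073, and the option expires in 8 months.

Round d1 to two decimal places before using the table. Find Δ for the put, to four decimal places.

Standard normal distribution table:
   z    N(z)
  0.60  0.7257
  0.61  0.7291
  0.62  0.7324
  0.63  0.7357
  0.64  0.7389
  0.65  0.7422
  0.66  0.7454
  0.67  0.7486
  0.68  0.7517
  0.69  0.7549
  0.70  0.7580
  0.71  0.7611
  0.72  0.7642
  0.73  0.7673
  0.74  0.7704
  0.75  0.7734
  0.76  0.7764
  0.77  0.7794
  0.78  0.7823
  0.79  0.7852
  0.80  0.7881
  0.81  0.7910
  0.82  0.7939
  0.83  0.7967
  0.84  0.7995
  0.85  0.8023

-0.2327

σ√T = 0.24·√0.6667 = 0.1960
d₁ = [ln(111/103) + (0.073 + ½·0.24²)·0.6667] / (σ√T) = (0.0748 + 0.0679) / 0.1960 = 0.7280 which rounds to 0.73
N(d₁) = N(0.73) = 0.7673
Δ_put = N(d₁) − 1 = 0.7673 − 1 = -0.2327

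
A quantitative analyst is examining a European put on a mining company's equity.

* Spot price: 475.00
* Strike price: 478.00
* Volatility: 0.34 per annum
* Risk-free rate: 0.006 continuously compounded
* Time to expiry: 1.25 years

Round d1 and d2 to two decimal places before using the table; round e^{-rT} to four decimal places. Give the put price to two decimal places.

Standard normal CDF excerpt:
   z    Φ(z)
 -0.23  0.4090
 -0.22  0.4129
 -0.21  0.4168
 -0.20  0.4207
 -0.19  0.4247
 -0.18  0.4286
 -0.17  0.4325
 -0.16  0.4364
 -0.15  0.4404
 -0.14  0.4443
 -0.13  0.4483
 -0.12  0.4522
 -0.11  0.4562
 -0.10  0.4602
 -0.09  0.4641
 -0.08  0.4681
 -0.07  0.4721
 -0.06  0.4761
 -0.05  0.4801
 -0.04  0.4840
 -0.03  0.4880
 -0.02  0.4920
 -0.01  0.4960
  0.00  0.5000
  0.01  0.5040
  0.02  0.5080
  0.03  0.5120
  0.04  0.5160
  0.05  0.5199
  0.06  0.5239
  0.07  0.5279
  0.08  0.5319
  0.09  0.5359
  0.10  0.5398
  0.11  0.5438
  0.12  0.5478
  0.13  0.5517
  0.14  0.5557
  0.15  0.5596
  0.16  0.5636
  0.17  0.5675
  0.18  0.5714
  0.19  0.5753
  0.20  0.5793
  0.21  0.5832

71.20

T = 1.25;  σ√T = 0.3801
d₁ = [ln(475/478) + (0.006 + 0.34²/2)·1.25] / 0.3801 = [-0.0063 + 0.0798] / 0.3801 = 0.1932 which rounds to 0.19
d₂ = d₁ − σ√T = 0.1932 − 0.3801 = -0.1869 which rounds to -0.19
e^(−rT) = e^(−0.006·1.25) = 0.9925
N(−d₂) = N(0.19) = 0.5753;  N(−d₁) = N(-0.19) = 0.4247
P = 478·0.9925·0.5753 − 475·0.4247 = 272.9309 − 201.7325 = 71.1984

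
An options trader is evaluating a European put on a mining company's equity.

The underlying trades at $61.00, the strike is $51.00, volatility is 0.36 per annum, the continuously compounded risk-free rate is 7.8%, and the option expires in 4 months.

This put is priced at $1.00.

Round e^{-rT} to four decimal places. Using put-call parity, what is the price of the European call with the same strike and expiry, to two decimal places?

e^(−rT) = e^(−0.078·0.3333) = 0.9743
Put-call parity: C − P = S − K·e^(−rT) = 61 − 51·0.9743 = 61 − 49.6893 = 11.3107
C = P + (C − P) = 1.00 + (11.3107) = 12.3107

$12.31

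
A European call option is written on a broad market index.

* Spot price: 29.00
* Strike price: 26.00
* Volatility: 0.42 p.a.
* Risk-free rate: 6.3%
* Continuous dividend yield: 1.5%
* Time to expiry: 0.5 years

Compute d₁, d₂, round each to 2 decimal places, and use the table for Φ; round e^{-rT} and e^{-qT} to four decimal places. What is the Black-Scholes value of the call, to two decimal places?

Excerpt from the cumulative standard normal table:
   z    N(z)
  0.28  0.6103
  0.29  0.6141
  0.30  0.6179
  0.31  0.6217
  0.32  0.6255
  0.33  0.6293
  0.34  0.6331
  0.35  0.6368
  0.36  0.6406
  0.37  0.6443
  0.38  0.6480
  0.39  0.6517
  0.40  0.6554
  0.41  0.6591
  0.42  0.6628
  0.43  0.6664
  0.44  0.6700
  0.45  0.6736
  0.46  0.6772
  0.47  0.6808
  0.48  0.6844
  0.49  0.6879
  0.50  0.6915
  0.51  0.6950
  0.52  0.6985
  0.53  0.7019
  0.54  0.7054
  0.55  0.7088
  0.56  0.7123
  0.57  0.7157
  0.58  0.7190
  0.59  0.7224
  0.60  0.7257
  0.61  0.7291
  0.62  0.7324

σ√T = 0.42 × 0.7071 = 0.2970
d₁ = [ln(29/26) + (0.063 − 0.015 + 0.42²/2)·0.5] / 0.2970 = [0.1092 + 0.0681] / 0.2970 = 0.5970 → 0.60
d₂ = d₁ − σ√T = 0.5970 − 0.2970 = 0.3000 → 0.30
exp(−qT) = exp(−0.015·0.5) = 0.9925;  exp(−rT) = exp(−0.063·0.5) = 0.9690
C = 29·0.9925·N(0.60) − 26·0.9690·N(0.30) = 29·0.9925·0.7257 − 26·0.9690·0.6179 = 20.8875 − 15.5674 = 5.3201

5.32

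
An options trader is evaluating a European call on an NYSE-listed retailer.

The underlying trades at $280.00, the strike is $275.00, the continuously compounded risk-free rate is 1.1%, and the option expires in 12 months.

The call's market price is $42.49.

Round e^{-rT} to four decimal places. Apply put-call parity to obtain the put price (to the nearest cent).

e^(−rT) = e^(−0.011·1) = 0.9891
Put-call parity: C − P = S − K·e^(−rT) = 280 − 275·0.9891 = 280 − 272.0025 = 7.9975
P = C − (C − P) = 42.49 − (7.9975) = 34.4925

$34.49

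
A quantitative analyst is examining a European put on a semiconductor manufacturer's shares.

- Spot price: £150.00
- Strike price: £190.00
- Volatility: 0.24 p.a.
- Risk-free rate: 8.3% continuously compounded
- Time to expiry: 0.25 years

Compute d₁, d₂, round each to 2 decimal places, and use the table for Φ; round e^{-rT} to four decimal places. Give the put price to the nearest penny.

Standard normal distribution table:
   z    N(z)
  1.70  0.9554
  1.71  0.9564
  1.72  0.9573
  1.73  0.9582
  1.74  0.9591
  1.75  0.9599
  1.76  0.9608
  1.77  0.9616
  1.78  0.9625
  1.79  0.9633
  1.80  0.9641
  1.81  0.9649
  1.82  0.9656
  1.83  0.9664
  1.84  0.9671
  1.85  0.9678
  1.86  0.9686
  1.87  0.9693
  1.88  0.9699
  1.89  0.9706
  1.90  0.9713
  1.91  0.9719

£36.40

σ√T = 0.24 × 0.5000 = 0.1200
d₁ = [ln(150/190) + (0.083 + ½·0.24²)·0.25] / (σ√T) = (-0.2364 + 0.0280) / 0.1200 = -1.7370 → -1.74
d₂ = -1.7370 − 0.1200 = -1.8570 → -1.86
e^(−rT) = e^(−0.083·0.25) = 0.9795
N(−d₂) = N(1.86) = 0.9686;  N(−d₁) = N(1.74) = 0.9591
P = 190·0.9795·0.9686 − 150·0.9591 = 180.2613 − 143.8650 = 36.3963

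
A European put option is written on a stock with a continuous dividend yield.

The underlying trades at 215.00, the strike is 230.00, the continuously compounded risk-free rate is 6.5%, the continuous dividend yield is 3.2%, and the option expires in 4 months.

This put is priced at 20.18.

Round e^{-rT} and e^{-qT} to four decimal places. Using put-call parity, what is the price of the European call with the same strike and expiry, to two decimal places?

7.82

exp(−qT) = exp(−0.032·0.3333) = 0.9894;  exp(−rT) = exp(−0.065·0.3333) = 0.9786
Put-call parity: C − P = S·e^(−qT) − K·e^(−rT) = 215·0.9894 − 230·0.9786 = 212.7210 − 225.0780 = -12.3570
C = P + (C − P) = 20.18 + (-12.3570) = 7.8230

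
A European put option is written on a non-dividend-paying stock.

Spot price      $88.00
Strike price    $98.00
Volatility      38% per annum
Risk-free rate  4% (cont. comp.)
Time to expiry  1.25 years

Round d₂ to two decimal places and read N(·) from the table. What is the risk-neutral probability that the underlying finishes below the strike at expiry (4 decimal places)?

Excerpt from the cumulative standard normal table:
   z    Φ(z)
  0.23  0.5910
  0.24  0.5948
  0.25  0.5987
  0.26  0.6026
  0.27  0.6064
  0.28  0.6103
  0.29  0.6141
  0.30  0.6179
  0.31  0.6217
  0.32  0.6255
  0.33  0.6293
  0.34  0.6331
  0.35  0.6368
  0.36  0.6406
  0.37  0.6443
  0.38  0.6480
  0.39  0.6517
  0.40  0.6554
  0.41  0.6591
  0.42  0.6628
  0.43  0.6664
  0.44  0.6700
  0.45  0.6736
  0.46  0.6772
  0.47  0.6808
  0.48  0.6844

σ√T = 0.38 × 1.1180 = 0.4249
ln(S/K) + (r + σ²/2)T = ln(88/98) + (0.04 + 0.38²/2)·1.25 = -0.1076 + 0.1402 = 0.0326
d₁ = 0.0326 / 0.4249 = 0.0768 which rounds to 0.08
d₂ = d₁ − σ√T = 0.0768 − 0.4249 = -0.3481 which rounds to -0.35
Risk-neutral Pr[S_T < K] = N(−d₂) = N(0.35) = 0.6368

0.6368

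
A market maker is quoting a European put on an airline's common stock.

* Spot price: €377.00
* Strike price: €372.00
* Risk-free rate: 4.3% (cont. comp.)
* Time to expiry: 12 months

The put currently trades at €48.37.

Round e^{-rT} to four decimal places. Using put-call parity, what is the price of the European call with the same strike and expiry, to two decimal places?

€69.03

exp(−rT) = exp(−0.043·1) = 0.9579
Put-call parity: C − P = S − K·e^(−rT) = 377 − 372·0.9579 = 377 − 356.3388 = 20.6612
C = P + (C − P) = 48.37 + (20.6612) = 69.0312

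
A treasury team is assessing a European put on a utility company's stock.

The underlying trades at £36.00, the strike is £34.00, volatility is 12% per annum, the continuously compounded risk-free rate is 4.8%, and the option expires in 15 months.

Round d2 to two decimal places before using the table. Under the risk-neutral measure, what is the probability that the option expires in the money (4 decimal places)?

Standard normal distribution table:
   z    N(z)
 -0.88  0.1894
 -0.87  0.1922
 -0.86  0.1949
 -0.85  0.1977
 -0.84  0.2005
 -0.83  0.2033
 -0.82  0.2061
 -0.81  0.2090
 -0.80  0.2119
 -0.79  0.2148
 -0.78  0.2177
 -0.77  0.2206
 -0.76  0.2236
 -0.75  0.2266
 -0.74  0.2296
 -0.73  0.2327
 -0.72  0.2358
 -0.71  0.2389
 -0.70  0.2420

σ√T = 0.12·√1.25 = 0.1342
d₁ = [ln(36/34) + (0.048 + 0.12²/2)·1.25] / 0.1342 = [0.0572 + 0.0690] / 0.1342 = 0.9403 ≈ 0.94
d₂ = d₁ − σ√T = 0.9403 − 0.1342 = 0.8062 ≈ 0.81
Risk-neutral Pr[S_T < K] = N(−d₂) = N(-0.81) = 0.2090

0.2090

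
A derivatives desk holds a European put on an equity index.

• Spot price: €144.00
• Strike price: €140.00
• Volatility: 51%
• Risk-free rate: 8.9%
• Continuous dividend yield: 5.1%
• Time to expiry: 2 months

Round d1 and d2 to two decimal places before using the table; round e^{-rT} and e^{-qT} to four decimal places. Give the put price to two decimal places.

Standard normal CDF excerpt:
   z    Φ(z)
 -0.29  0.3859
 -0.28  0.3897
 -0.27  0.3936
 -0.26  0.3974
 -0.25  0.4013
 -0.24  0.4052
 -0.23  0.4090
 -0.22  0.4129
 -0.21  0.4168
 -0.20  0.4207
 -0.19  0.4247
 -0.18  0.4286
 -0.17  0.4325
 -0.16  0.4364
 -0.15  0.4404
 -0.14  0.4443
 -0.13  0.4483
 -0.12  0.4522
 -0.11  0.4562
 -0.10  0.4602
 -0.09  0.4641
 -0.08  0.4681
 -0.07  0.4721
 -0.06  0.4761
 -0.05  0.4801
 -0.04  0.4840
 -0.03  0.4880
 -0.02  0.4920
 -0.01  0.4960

σ√T = 0.51·√0.1667 = 0.2082
d₁ = [ln(144/140) + (0.089 − 0.051 + ½·0.51²)·0.1667] / (σ√T) = (0.0282 + 0.0280) / 0.2082 = 0.2698 ≈ 0.27
d₂ = 0.2698 − 0.2082 = 0.0616 ≈ 0.06
exp(−qT) = exp(−0.051·0.1667) = 0.9915;  exp(−rT) = exp(−0.089·0.1667) = 0.9853
P = 140·0.9853·N(-0.06) − 144·0.9915·N(-0.27) = 140·0.9853·0.4761 − 144·0.9915·0.3936 = 65.6742 − 56.1966 = 9.4776

€9.48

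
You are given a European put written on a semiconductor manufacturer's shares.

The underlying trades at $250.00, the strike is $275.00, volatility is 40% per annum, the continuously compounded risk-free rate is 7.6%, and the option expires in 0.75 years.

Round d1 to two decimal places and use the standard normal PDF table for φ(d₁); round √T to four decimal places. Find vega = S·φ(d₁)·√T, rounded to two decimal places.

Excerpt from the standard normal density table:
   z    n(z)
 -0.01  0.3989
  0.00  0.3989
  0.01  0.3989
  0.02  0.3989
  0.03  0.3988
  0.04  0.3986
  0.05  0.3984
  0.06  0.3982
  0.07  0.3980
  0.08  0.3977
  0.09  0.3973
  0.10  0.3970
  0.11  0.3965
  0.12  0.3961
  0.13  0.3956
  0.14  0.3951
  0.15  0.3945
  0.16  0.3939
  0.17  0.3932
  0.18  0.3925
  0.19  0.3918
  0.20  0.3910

σ√T = 0.4·√0.75 = 0.3464
ln(S/K) + (r + σ²/2)T = ln(250/275) + (0.076 + 0.4²/2)·0.75 = -0.0953 + 0.1170 = 0.0217
d₁ = 0.0217 / 0.3464 = 0.0626 ⇒ 0.06
√T = √0.75 = 0.8660
φ(d₁) = φ(0.06) = 0.3982
vega = S·φ(d₁)·√T = 250·0.3982·0.8660 = 86.2103

86.21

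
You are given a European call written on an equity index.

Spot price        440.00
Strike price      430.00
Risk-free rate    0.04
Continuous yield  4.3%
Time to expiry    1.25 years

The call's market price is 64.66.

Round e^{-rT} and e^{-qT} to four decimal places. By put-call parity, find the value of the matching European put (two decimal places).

exp(−qT) = exp(−0.043·1.25) = 0.9477;  exp(−rT) = exp(−0.04·1.25) = 0.9512
Put-call parity: C − P = S·e^(−qT) − K·e^(−rT) = 440·0.9477 − 430·0.9512 = 416.9880 − 409.0160 = 7.9720
P = C − (C − P) = 64.66 − (7.9720) = 56.6880

56.69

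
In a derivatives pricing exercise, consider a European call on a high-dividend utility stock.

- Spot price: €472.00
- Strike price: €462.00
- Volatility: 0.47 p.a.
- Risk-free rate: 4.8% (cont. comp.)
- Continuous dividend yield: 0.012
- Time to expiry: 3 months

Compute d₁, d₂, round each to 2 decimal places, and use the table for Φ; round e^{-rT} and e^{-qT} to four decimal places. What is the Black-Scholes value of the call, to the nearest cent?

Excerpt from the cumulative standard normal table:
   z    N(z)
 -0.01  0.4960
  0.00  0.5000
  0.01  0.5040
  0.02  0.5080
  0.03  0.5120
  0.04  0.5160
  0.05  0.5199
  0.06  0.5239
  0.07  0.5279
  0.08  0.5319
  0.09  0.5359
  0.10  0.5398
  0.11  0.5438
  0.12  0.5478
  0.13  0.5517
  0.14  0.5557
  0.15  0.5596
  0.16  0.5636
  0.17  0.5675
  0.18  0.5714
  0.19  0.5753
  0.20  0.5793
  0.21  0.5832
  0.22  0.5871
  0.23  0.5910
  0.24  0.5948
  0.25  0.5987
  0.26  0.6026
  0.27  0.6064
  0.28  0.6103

€51.66

σ√T = 0.47 × 0.5000 = 0.2350
d₁ = [ln(472/462) + (0.048 − 0.012 + 0.47²/2)·0.25] / 0.2350 = [0.0214 + 0.0366] / 0.2350 = 0.2469 → 0.25
d₂ = d₁ − σ√T = 0.2469 − 0.2350 = 0.0119 → 0.01
e^(−qT) = e^(−0.012·0.25) = 0.9970;  e^(−rT) = e^(−0.048·0.25) = 0.9881
C = 472·0.9970·N(0.25) − 462·0.9881·N(0.01) = 472·0.9970·0.5987 − 462·0.9881·0.5040 = 281.7386 − 230.0771 = 51.6615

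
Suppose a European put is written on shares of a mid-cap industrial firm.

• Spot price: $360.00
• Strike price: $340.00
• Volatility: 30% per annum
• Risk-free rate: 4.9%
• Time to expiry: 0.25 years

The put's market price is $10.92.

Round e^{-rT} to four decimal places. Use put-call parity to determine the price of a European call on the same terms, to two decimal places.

e^(−rT) = e^(−0.049·0.25) = 0.9878
Put-call parity: C − P = S − K·e^(−rT) = 360 − 340·0.9878 = 360 − 335.8520 = 24.1480
C = P + (C − P) = 10.92 + (24.1480) = 35.0680

$35.07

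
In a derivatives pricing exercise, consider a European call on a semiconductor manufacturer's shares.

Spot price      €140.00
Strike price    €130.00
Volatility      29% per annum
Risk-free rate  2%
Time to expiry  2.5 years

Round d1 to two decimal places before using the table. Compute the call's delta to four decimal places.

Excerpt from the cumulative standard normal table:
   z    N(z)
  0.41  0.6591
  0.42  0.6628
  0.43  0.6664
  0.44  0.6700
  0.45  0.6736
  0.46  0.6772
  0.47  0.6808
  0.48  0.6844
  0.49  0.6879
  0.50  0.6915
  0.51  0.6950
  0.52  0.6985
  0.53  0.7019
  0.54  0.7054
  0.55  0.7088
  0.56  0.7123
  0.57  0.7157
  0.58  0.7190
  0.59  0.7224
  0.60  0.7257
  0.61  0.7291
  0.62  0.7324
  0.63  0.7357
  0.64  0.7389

σ√T = 0.29 × 1.5811 = 0.4585
d₁ = [ln(140/130) + (0.02 + 0.29²/2)·2.5] / 0.4585 = [0.0741 + 0.1551] / 0.4585 = 0.4999 → 0.50
N(d₁) = N(0.50) = 0.6915
Δ_call = N(d₁) = 0.6915

0.6915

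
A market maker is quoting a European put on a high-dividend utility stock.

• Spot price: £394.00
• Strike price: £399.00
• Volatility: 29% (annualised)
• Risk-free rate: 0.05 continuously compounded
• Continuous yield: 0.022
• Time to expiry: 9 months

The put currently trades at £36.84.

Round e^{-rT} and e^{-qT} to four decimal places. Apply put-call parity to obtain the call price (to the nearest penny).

£40.06

exp(−qT) = exp(−0.022·0.75) = 0.9836;  exp(−rT) = exp(−0.05·0.75) = 0.9632
Put-call parity: C − P = S·e^(−qT) − K·e^(−rT) = 394·0.9836 − 399·0.9632 = 387.5384 − 384.3168 = 3.2216
C = P + (C − P) = 36.84 + (3.2216) = 40.0616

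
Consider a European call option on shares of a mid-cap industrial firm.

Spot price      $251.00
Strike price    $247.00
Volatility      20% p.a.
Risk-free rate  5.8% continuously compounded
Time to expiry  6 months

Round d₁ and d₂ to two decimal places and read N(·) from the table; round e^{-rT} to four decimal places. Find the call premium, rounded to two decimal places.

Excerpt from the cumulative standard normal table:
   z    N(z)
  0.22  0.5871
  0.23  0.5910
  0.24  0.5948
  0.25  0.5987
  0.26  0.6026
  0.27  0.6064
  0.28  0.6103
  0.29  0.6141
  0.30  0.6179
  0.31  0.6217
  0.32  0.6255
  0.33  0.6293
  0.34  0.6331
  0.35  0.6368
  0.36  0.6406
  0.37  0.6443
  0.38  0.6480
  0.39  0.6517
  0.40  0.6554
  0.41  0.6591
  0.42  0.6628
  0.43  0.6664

$19.93

T = 0.5;  σ√T = 0.1414
d₁ = [ln(251/247) + (0.058 + 0.2²/2)·0.5] / 0.1414 = [0.0161 + 0.0390] / 0.1414 = 0.3894 ≈ 0.39
d₂ = d₁ − σ√T = 0.3894 − 0.1414 = 0.2479 ≈ 0.25
e^(−rT) = e^(−0.058·0.5) = 0.9714
C = 251·N(0.39) − 247·0.9714·N(0.25) = 251·0.6517 − 247·0.9714·0.5987 = 163.5767 − 143.6496 = 19.9271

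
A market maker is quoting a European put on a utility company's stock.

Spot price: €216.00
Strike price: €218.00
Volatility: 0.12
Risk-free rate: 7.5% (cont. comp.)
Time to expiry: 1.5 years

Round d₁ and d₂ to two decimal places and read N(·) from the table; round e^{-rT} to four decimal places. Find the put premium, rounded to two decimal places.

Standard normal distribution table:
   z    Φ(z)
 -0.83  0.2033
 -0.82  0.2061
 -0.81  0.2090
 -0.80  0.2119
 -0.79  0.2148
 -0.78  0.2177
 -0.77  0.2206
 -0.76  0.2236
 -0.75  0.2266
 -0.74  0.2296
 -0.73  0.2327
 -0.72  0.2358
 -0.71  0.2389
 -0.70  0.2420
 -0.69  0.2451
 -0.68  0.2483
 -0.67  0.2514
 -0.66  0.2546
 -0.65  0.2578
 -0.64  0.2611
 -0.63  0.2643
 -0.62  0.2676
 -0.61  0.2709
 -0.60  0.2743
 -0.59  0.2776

€4.46

σ√T = 0.12·√1.5 = 0.1470
d₁ = [ln(216/218) + (0.075 + ½·0.12²)·1.5] / (σ√T) = (-0.0092 + 0.1233) / 0.1470 = 0.7762 which rounds to 0.78
d₂ = 0.7762 − 0.1470 = 0.6293 which rounds to 0.63
e^(−rT) = e^(−0.075·1.5) = 0.8936
P = 218·0.8936·N(-0.63) − 216·N(-0.78) = 218·0.8936·0.2643 − 216·0.2177 = 51.4869 − 47.0232 = 4.4637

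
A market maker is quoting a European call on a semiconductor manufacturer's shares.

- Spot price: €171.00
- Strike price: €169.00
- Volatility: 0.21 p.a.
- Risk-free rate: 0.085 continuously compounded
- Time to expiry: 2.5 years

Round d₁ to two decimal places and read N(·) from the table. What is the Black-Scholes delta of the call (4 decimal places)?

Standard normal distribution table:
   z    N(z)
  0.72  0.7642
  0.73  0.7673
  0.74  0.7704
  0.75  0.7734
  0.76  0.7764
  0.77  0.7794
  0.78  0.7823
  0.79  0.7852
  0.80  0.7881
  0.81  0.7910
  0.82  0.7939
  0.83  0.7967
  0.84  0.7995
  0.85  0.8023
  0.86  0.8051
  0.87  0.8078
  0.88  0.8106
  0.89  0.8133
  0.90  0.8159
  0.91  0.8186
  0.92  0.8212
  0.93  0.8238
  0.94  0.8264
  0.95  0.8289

σ√T = 0.21 × 1.5811 = 0.3320
d₁ = [ln(171/169) + (0.085 + ½·0.21²)·2.5] / (σ√T) = (0.0118 + 0.2676) / 0.3320 = 0.8414 ≈ 0.84
N(d₁) = N(0.84) = 0.7995
Δ_call = N(d₁) = 0.7995

0.7995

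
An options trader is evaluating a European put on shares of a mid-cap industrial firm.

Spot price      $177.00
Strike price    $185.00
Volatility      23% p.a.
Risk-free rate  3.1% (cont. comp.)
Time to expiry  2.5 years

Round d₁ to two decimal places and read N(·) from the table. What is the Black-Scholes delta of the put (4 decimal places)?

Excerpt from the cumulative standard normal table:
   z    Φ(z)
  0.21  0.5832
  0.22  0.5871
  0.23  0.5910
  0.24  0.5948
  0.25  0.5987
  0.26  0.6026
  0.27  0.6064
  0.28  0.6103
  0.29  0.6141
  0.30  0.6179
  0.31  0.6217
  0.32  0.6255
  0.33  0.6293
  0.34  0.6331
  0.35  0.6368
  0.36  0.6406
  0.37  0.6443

-0.3936

T = 2.5;  σ√T = 0.3637
d₁ = [ln(177/185) + (0.031 + ½·0.23²)·2.5] / (σ√T) = (-0.0442 + 0.1436) / 0.3637 = 0.2734 which rounds to 0.27
N(d₁) = N(0.27) = 0.6064
Δ_put = N(d₁) − 1 = 0.6064 − 1 = -0.3936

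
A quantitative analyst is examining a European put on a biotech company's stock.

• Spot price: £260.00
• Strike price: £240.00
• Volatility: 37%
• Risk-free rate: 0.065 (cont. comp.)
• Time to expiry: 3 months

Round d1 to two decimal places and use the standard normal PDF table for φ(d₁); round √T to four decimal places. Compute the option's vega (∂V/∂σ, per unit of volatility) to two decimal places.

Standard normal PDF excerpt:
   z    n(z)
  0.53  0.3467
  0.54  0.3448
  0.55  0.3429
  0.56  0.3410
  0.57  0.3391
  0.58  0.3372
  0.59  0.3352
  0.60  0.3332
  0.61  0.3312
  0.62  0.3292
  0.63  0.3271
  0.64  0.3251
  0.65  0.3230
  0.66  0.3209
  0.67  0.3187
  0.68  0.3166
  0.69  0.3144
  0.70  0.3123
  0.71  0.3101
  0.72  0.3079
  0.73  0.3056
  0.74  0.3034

σ√T = 0.37·√0.25 = 0.1850
ln(S/K) + (r + σ²/2)T = ln(260/240) + (0.065 + 0.37²/2)·0.25 = 0.0800 + 0.0334 = 0.1134
d₁ = 0.1134 / 0.1850 = 0.6130 which rounds to 0.61
√T = √0.25 = 0.5000
φ(d₁) = φ(0.61) = 0.3312
vega = S·φ(d₁)·√T = 260·0.3312·0.5000 = 43.0560

43.06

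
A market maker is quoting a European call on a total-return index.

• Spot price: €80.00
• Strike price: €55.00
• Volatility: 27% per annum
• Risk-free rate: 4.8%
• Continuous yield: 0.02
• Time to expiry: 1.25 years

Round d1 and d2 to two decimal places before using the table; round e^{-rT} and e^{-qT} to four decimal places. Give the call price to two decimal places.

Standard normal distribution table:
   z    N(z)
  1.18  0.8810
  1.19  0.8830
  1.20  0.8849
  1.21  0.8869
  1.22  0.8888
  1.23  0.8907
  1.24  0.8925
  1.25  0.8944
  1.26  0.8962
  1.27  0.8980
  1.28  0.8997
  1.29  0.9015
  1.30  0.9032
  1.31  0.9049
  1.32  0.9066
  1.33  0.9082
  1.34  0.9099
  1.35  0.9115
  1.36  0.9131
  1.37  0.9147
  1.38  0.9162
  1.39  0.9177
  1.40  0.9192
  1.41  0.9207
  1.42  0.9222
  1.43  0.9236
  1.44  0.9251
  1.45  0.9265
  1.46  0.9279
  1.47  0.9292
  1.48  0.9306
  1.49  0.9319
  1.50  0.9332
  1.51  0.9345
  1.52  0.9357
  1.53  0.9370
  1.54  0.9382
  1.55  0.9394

T = 1.25;  σ√T = 0.3019
ln(S/K) + (r − q + σ²/2)T = ln(80/55) + (0.048 − 0.02 + 0.27²/2)·1.25 = 0.3747 + 0.0806 = 0.4553
d₁ = 0.4553 / 0.3019 = 1.5081 ≈ 1.51
d₂ = d₁ − σ√T = 1.5081 − 0.3019 = 1.2063 ≈ 1.21
exp(−qT) = exp(−0.02·1.25) = 0.9753;  exp(−rT) = exp(−0.048·1.25) = 0.9418
C = 80·0.9753·N(1.51) − 55·0.9418·N(1.21) = 80·0.9753·0.9345 − 55·0.9418·0.8869 = 72.9134 − 45.9405 = 26.9729

€26.97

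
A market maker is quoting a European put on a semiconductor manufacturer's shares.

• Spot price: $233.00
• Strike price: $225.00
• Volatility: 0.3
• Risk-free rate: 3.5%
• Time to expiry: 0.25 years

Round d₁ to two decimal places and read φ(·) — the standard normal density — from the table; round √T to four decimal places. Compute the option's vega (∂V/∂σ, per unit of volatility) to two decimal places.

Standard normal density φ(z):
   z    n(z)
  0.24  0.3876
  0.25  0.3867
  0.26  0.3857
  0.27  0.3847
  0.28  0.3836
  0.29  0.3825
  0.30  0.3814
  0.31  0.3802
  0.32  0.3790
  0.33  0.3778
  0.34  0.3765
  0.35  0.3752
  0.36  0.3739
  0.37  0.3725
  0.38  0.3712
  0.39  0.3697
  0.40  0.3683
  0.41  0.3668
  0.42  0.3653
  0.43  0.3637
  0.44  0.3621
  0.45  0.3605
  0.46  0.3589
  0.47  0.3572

43.40

σ√T = 0.3 × 0.5000 = 0.1500
d₁ = [ln(233/225) + (0.035 + 0.3²/2)·0.25] / 0.1500 = [0.0349 + 0.0200] / 0.1500 = 0.3663 → 0.37
√T = √0.25 = 0.5000
φ(d₁) = φ(0.37) = 0.3725
vega = S·φ(d₁)·√T = 233·0.3725·0.5000 = 43.3963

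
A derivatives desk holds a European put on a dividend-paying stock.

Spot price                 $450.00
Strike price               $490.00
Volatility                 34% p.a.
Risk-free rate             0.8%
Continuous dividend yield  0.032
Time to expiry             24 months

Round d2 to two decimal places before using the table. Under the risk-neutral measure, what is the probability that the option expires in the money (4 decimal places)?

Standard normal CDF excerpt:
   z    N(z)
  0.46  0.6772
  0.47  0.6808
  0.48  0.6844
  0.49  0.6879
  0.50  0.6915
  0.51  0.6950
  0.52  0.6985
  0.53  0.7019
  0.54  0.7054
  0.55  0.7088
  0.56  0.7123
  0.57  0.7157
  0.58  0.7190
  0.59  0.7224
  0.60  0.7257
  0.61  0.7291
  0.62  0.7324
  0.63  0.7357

0.6985

T = 2;  σ√T = 0.4808
d₁ = [ln(450/490) + (0.008 − 0.032 + 0.34²/2)·2] / 0.4808 = [-0.0852 + 0.0676] / 0.4808 = -0.0365 ≈ -0.04
d₂ = d₁ − σ√T = -0.0365 − 0.4808 = -0.5173 ≈ -0.52
Pr(exercise) under Q = N(−d₂) = N(0.52) = 0.6985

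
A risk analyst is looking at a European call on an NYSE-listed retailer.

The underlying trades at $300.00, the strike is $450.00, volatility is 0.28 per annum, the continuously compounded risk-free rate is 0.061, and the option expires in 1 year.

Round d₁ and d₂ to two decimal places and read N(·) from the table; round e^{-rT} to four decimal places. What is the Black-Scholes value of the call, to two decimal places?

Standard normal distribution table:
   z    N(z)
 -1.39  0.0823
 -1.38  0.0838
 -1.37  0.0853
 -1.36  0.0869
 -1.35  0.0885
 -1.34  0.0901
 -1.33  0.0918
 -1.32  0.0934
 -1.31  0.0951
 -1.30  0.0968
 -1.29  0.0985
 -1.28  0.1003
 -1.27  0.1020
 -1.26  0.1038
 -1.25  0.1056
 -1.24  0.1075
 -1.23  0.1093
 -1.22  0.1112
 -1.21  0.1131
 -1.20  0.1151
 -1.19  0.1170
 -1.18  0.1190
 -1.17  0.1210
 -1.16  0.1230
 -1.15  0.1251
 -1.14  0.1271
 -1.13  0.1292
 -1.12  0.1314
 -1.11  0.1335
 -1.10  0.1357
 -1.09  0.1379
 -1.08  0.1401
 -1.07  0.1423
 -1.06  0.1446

$5.26

T = 1;  σ√T = 0.2800
d₁ = [ln(300/450) + (0.061 + 0.28²/2)·1] / 0.2800 = [-0.4055 + 0.1002] / 0.2800 = -1.0902 ⇒ -1.09
d₂ = d₁ − σ√T = -1.0902 − 0.2800 = -1.3702 ⇒ -1.37
e^(−rT) = e^(−0.061·1) = 0.9408
N(d₁) = N(-1.09) = 0.1379;  N(d₂) = N(-1.37) = 0.0853
C = 300·0.1379 − 450·0.9408·0.0853 = 41.3700 − 36.1126 = 5.2574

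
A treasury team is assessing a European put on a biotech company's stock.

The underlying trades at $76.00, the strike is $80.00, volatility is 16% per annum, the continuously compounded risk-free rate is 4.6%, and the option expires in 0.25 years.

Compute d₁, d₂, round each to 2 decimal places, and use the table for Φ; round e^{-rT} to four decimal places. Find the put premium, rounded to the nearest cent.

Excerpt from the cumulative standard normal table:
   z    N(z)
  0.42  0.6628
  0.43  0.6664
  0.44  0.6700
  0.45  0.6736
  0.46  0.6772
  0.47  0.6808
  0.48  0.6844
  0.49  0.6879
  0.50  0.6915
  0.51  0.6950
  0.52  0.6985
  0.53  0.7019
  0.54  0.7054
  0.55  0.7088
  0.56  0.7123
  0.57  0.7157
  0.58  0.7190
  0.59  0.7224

$4.32

σ√T = 0.16 × 0.5000 = 0.0800
d₁ = [ln(76/80) + (0.046 + ½·0.16²)·0.25] / (σ√T) = (-0.0513 + 0.0147) / 0.0800 = -0.4574 ≈ -0.46
d₂ = -0.4574 − 0.0800 = -0.5374 ≈ -0.54
exp(−rT) = exp(−0.046·0.25) = 0.9886
P = 80·0.9886·N(0.54) − 76·N(0.46) = 80·0.9886·0.7054 − 76·0.6772 = 55.7887 − 51.4672 = 4.3215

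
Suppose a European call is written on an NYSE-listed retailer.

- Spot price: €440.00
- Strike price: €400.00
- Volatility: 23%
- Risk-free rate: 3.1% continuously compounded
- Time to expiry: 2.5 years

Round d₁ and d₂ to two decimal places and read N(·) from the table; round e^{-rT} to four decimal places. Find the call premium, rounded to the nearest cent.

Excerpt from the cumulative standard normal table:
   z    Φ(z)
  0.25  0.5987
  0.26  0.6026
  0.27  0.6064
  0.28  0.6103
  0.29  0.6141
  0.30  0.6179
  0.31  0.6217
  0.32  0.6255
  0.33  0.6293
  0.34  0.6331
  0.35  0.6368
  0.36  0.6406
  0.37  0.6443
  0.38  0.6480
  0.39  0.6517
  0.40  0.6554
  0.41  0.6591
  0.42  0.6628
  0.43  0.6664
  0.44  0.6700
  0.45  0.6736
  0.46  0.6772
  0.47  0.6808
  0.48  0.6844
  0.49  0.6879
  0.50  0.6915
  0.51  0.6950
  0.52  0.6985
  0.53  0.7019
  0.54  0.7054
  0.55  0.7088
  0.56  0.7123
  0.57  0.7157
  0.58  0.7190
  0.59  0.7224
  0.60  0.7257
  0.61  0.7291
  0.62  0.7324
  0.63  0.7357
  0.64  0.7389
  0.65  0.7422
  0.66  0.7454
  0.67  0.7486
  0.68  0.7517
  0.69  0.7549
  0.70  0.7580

T = 2.5;  σ√T = 0.3637
d₁ = [ln(440/400) + (0.031 + ½·0.23²)·2.5] / (σ√T) = (0.0953 + 0.1436) / 0.3637 = 0.6570 ≈ 0.66
d₂ = 0.6570 − 0.3637 = 0.2934 ≈ 0.29
e^(−rT) = e^(−0.031·2.5) = 0.9254
C = 440·N(0.66) − 400·0.9254·N(0.29) = 440·0.7454 − 400·0.9254·0.6141 = 327.9760 − 227.3153 = 100.6607

€100.66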